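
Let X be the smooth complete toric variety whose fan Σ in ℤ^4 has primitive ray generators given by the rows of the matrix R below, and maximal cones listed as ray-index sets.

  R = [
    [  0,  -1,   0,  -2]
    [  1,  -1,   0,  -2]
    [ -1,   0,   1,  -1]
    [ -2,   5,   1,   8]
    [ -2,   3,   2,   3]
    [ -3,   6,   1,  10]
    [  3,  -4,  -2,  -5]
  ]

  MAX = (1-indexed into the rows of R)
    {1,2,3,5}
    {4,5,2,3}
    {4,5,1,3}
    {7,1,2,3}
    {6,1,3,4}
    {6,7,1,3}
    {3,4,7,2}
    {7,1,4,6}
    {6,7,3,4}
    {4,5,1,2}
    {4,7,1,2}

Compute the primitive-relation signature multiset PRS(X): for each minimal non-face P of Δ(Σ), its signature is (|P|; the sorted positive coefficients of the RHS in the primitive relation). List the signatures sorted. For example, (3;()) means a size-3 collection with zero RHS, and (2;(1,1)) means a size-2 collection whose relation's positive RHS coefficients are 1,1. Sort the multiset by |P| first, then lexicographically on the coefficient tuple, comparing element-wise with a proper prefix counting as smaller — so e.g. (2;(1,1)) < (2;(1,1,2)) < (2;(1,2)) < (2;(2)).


Σ has 5 primitive collections:

  {2,6}:  v_{2} + v_{6} = v_{4}  so sig = (2;(1))
  {5,7}:  v_{5} + v_{7} = v_{2}  so sig = (2;(1))
  {5,6}:  v_{5} + v_{6} = v_{1} + v_{3} + 2·v_{4}  so sig = (2;(1,1,2))
  {1,3,4,7}:  v_{1} + v_{3} + v_{4} + v_{7} = 0  so sig = (4;())
  {1,2,3,4}:  v_{1} + v_{2} + v_{3} + v_{4} = v_{5}  so sig = (4;(1))

Sorted signature multiset PRS(X):
    |P|=2: 3 collections, coeffs (1), (1), (1,1,2)
    |P|=4: 2 collections, coeffs (), (1)


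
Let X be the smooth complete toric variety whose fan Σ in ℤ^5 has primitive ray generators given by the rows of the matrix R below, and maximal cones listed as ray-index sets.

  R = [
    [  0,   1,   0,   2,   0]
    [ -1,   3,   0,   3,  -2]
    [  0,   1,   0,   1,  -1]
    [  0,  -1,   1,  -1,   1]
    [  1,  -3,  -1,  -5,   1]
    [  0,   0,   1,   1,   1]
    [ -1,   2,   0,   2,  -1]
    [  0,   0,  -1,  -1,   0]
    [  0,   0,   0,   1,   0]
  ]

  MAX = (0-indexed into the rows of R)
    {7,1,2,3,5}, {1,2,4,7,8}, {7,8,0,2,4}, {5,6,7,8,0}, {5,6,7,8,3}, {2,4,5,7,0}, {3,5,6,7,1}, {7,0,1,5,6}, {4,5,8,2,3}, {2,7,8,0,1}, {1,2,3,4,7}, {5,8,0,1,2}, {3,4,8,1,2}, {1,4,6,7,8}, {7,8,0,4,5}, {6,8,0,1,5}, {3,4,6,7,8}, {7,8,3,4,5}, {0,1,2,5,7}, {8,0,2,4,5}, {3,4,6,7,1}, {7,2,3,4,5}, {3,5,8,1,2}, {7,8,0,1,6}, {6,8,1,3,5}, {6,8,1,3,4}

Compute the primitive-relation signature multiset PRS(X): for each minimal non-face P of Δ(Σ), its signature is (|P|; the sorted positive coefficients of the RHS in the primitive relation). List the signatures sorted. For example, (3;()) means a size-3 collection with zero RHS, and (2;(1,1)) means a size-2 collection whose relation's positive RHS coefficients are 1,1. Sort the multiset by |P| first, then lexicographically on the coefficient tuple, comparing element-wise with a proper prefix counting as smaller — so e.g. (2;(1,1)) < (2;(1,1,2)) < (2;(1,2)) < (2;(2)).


Δ(Σ) — 9 vertices, 10 min non-faces:

  P={0,3}:  v_{0} + v_{3} = v_{5}  ⇒ sig = (2;(1))
  P={2,6}:  v_{2} + v_{6} = v_{1}  ⇒ sig = (2;(1))
  P={0,4,6}:  v_{0} + v_{4} + v_{6} = v_{7}  ⇒ sig = (3;(1))
  P={0,1,4}:  v_{0} + v_{1} + v_{4} = v_{2} + v_{7}  ⇒ sig = (3;(1,1))
  P={4,5,6}:  v_{4} + v_{5} + v_{6} = v_{3} + v_{7}  ⇒ sig = (3;(1,1))
  P={1,4,5}:  v_{1} + v_{4} + v_{5} = v_{2} + v_{3} + v_{7}  ⇒ sig = (3;(1,1,1))
  P={2,3,7,8}:  v_{2} + v_{3} + v_{7} + v_{8} = 0  ⇒ sig = (4;())
  P={1,3,7,8}:  v_{1} + v_{3} + v_{7} + v_{8} = v_{6}  ⇒ sig = (4;(1))
  P={2,5,7,8}:  v_{2} + v_{5} + v_{7} + v_{8} = v_{0}  ⇒ sig = (4;(1))
  P={1,5,7,8}:  v_{1} + v_{5} + v_{7} + v_{8} = v_{0} + v_{6}  ⇒ sig = (4;(1,1))

Hence PRS(X_Σ) =
[(2;(1)), (2;(1)), (3;(1)), (3;(1,1)), (3;(1,1)), (3;(1,1,1)), (4;()), (4;(1)), (4;(1)), (4;(1,1))]


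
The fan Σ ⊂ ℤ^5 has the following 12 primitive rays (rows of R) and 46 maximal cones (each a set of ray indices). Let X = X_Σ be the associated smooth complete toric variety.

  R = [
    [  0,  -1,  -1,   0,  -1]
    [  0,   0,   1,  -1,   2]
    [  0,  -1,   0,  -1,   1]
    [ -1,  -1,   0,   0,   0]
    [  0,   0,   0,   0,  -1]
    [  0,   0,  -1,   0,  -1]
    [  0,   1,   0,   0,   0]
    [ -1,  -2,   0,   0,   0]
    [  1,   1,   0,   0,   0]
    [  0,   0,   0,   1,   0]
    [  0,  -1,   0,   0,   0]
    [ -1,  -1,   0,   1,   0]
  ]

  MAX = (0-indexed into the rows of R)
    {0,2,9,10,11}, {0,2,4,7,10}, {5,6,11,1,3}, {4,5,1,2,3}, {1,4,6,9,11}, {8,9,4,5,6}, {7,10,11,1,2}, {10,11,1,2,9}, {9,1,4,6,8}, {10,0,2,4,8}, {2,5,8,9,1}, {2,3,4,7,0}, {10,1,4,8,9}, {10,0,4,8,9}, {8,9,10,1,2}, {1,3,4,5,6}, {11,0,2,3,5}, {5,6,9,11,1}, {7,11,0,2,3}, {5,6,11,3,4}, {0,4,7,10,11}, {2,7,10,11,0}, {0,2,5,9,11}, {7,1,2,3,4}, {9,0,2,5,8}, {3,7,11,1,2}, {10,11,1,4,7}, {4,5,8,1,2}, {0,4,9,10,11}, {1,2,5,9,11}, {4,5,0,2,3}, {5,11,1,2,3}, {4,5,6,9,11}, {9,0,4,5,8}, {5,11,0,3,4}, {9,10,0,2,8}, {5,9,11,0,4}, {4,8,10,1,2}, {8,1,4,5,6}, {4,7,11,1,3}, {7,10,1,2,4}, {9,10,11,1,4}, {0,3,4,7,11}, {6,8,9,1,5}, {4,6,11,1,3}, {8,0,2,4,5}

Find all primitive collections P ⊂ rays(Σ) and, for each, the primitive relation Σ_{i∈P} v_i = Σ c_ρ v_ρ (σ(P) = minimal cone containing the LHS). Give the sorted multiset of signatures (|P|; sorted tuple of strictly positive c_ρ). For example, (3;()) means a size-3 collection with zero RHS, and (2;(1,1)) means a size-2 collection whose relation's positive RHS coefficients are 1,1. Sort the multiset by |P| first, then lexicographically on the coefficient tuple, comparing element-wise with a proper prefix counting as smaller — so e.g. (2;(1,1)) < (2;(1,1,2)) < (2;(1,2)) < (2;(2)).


Primitive collections (17):

  • {3,8}:  v_{3} + v_{8} = 0  so sig = (2;())
  • {6,10}:  v_{6} + v_{10} = 0  so sig = (2;())
  • {0,1}:  v_{0} + v_{1} = v_{2}  so sig = (2;(1))
  • {0,6}:  v_{0} + v_{6} = v_{5}  so sig = (2;(1))
  • {3,9}:  v_{3} + v_{9} = v_{11}  so sig = (2;(1))
  • {3,10}:  v_{3} + v_{10} = v_{7}  so sig = (2;(1))
  • {5,10}:  v_{5} + v_{10} = v_{0}  so sig = (2;(1))
  • {6,7}:  v_{6} + v_{7} = v_{3}  so sig = (2;(1))
  • {7,8}:  v_{7} + v_{8} = v_{10}  so sig = (2;(1))
  • {8,11}:  v_{8} + v_{11} = v_{9}  so sig = (2;(1))
  • {2,6}:  v_{2} + v_{6} = v_{1} + v_{5}  so sig = (2;(1,1))
  • {5,7}:  v_{5} + v_{7} = v_{0} + v_{3}  so sig = (2;(1,1))
  • {7,9}:  v_{7} + v_{9} = v_{10} + v_{11}  so sig = (2;(1,1))
  • {2,4,9}:  v_{2} + v_{4} + v_{9} = v_{10}  so sig = (3;(1))
  • {2,4,11}:  v_{2} + v_{4} + v_{11} = v_{7}  so sig = (3;(1))
  • {1,4,5,9}:  v_{1} + v_{4} + v_{5} + v_{9} = 0  so sig = (4;())
  • {1,4,5,11}:  v_{1} + v_{4} + v_{5} + v_{11} = v_{3}  so sig = (4;(1))

so the primitive-relation signature multiset is
    |P|=2: 13 collections, coeffs (), (), (1), (1), (1), (1), (1), (1), (1), (1), (1,1), (1,1), (1,1)
    |P|=3: 2 collections, coeffs (1), (1)
    |P|=4: 2 collections, coeffs (), (1)


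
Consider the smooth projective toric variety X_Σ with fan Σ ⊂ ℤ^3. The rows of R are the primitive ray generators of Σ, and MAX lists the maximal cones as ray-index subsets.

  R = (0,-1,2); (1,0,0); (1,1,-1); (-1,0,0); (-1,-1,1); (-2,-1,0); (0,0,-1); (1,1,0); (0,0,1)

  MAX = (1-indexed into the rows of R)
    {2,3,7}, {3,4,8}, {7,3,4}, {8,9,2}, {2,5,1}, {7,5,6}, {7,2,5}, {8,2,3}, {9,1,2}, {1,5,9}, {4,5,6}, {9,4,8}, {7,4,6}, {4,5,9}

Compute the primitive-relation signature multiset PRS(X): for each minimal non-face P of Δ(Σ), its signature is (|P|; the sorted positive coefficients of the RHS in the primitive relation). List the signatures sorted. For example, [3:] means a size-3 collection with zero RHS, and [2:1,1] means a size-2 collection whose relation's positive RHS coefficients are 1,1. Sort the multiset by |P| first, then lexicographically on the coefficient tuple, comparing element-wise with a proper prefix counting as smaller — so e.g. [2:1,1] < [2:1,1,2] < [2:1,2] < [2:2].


Δ(Σ) — 9 vertices, 17 min non-faces:

  P = {2,4}:  v_{2} + v_{4} = 0  ⟹  sig = [2:]
  P = {3,5}:  v_{3} + v_{5} = 0  ⟹  sig = [2:]
  P = {7,9}:  v_{7} + v_{9} = 0  ⟹  sig = [2:]
  P = {3,9}:  v_{3} + v_{9} = v_{8}  ⟹  sig = [2:1]
  P = {5,8}:  v_{5} + v_{8} = v_{9}  ⟹  sig = [2:1]
  P = {6,8}:  v_{6} + v_{8} = v_{4}  ⟹  sig = [2:1]
  P = {7,8}:  v_{7} + v_{8} = v_{3}  ⟹  sig = [2:1]
  P = {1,3}:  v_{1} + v_{3} = v_{2} + v_{9}  ⟹  sig = [2:1,1]
  P = {1,4}:  v_{1} + v_{4} = v_{5} + v_{9}  ⟹  sig = [2:1,1]
  P = {1,7}:  v_{1} + v_{7} = v_{2} + v_{5}  ⟹  sig = [2:1,1]
  P = {2,6}:  v_{2} + v_{6} = v_{5} + v_{7}  ⟹  sig = [2:1,1]
  P = {3,6}:  v_{3} + v_{6} = v_{4} + v_{7}  ⟹  sig = [2:1,1]
  P = {6,9}:  v_{6} + v_{9} = v_{4} + v_{5}  ⟹  sig = [2:1,1]
  P = {1,8}:  v_{1} + v_{8} = v_{2} + 2·v_{9}  ⟹  sig = [2:1,2]
  P = {1,6}:  v_{1} + v_{6} = 2·v_{5}  ⟹  sig = [2:2]
  P = {2,5,9}:  v_{2} + v_{5} + v_{9} = v_{1}  ⟹  sig = [3:1]
  P = {4,5,7}:  v_{4} + v_{5} + v_{7} = v_{6}  ⟹  sig = [3:1]

Signatures (|P|; sorted positive RHS coefficients), sorted:
{ [2:] ×3,  [2:1] ×4,  [2:1,1] ×6,  [2:1,2],  [2:2],  [3:1] ×2 }


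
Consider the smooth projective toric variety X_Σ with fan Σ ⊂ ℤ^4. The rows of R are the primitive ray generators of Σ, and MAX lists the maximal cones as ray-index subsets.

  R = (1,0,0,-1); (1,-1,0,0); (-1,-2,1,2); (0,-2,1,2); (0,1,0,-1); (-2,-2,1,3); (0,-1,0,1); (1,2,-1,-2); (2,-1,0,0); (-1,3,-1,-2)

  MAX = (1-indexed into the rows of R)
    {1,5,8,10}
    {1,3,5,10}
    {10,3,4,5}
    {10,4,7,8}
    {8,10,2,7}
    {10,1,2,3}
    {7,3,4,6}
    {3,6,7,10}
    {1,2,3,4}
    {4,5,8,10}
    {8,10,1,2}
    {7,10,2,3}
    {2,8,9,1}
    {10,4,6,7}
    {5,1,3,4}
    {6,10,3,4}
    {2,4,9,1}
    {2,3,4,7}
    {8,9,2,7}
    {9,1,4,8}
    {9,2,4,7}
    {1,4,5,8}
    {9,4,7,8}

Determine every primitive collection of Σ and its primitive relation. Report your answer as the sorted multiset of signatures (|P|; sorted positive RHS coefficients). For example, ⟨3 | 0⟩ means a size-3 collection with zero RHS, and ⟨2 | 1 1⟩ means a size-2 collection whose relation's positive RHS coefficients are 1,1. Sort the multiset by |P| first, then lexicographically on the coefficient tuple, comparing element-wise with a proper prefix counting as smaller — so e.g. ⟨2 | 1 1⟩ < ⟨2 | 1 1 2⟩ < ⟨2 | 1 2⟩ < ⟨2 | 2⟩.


Σ has 16 primitive collections:

  • {3,8}:  v_{3} + v_{8} = 0  ⇒ sig = ⟨2 | 0⟩
  • {5,7}:  v_{5} + v_{7} = 0  ⇒ sig = ⟨2 | 0⟩
  • {1,6}:  v_{1} + v_{6} = v_{3}  ⇒ sig = ⟨2 | 1⟩
  • {1,7}:  v_{1} + v_{7} = v_{2}  ⇒ sig = ⟨2 | 1⟩
  • {2,5}:  v_{2} + v_{5} = v_{1}  ⇒ sig = ⟨2 | 1⟩
  • {9,10}:  v_{9} + v_{10} = v_{8}  ⇒ sig = ⟨2 | 1⟩
  • {2,6}:  v_{2} + v_{6} = v_{3} + v_{7}  ⇒ sig = ⟨2 | 1 1⟩
  • {3,9}:  v_{3} + v_{9} = v_{2} + v_{4}  ⇒ sig = ⟨2 | 1 1⟩
  • {6,9}:  v_{6} + v_{9} = v_{4} + v_{7}  ⇒ sig = ⟨2 | 1 1⟩
  • {5,6}:  v_{5} + v_{6} = v_{3} + v_{4} + v_{10}  ⇒ sig = ⟨2 | 1 1 1⟩
  • {5,9}:  v_{5} + v_{9} = v_{1} + v_{4} + v_{8}  ⇒ sig = ⟨2 | 1 1 1⟩
  • {6,8}:  v_{6} + v_{8} = v_{4} + v_{7} + v_{10}  ⇒ sig = ⟨2 | 1 1 1⟩
  • {2,4,10}:  v_{2} + v_{4} + v_{10} = 0  ⇒ sig = ⟨3 | 0⟩
  • {1,4,10}:  v_{1} + v_{4} + v_{10} = v_{5}  ⇒ sig = ⟨3 | 1⟩
  • {2,4,8}:  v_{2} + v_{4} + v_{8} = v_{9}  ⇒ sig = ⟨3 | 1⟩
  • {3,4,7,10}:  v_{3} + v_{4} + v_{7} + v_{10} = v_{6}  ⇒ sig = ⟨4 | 1⟩

Signatures (|P|; sorted positive RHS coefficients), sorted:
    |P|=2: 12 collections, coeffs (), (), (1), (1), (1), (1), (1,1), (1,1), (1,1), (1,1,1), (1,1,1), (1,1,1)
    |P|=3: 3 collections, coeffs (), (1), (1)
    |P|=4: 1 collection, coeffs (1)


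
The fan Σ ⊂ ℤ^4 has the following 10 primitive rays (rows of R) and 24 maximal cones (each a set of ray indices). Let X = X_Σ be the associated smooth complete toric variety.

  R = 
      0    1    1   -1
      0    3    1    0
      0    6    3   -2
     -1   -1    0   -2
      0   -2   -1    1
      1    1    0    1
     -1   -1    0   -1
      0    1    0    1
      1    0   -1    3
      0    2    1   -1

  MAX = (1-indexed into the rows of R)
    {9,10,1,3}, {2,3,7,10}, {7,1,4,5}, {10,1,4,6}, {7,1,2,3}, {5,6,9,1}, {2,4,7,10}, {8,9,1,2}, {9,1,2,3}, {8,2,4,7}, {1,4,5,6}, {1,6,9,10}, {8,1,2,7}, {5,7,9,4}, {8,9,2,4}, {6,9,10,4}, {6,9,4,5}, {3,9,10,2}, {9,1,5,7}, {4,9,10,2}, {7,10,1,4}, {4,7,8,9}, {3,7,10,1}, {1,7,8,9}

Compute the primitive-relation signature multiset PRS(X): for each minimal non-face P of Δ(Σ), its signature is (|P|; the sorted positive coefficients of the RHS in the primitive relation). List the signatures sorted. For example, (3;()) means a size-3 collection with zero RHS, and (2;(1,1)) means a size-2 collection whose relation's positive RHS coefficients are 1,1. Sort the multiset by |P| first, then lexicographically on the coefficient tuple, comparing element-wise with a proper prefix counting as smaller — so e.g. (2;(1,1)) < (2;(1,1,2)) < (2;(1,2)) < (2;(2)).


Primitive collections (18):

  P = {5,10}:  v_{5} + v_{10} = 0  so sig = (2;())
  P = {6,7}:  v_{6} + v_{7} = 0  so sig = (2;())
  P = {2,5}:  v_{2} + v_{5} = v_{8}  so sig = (2;(1))
  P = {8,10}:  v_{8} + v_{10} = v_{2}  so sig = (2;(1))
  P = {3,5}:  v_{3} + v_{5} = v_{1} + v_{2}  so sig = (2;(1,1))
  P = {5,8}:  v_{5} + v_{8} = v_{7} + v_{9}  so sig = (2;(1,1))
  P = {6,8}:  v_{6} + v_{8} = v_{9} + v_{10}  so sig = (2;(1,1))
  P = {3,6}:  v_{3} + v_{6} = v_{1} + v_{9} + 3·v_{10}  so sig = (2;(1,1,3))
  P = {2,6}:  v_{2} + v_{6} = v_{9} + 2·v_{10}  so sig = (2;(1,2))
  P = {3,8}:  v_{3} + v_{8} = v_{1} + 2·v_{2}  so sig = (2;(1,2))
  P = {3,4}:  v_{3} + v_{4} = v_{7} + 3·v_{10}  so sig = (2;(1,3))
  P = {1,4,9}:  v_{1} + v_{4} + v_{9} = 0  so sig = (3;())
  P = {1,2,10}:  v_{1} + v_{2} + v_{10} = v_{3}  so sig = (3;(1))
  P = {7,9,10}:  v_{7} + v_{9} + v_{10} = v_{8}  so sig = (3;(1))
  P = {1,4,8}:  v_{1} + v_{4} + v_{8} = v_{7} + v_{10}  so sig = (3;(1,1))
  P = {3,7,9}:  v_{3} + v_{7} + v_{9} = v_{1} + v_{2} + v_{8}  so sig = (3;(1,1,1))
  P = {1,2,4}:  v_{1} + v_{2} + v_{4} = v_{7} + 2·v_{10}  so sig = (3;(1,2))
  P = {2,7,9}:  v_{2} + v_{7} + v_{9} = 2·v_{8}  so sig = (3;(2))

Sorted signature multiset PRS(X):
    |P|=2: 11 collections, coeffs (), (), (1), (1), (1,1), (1,1), (1,1), (1,1,3), (1,2), (1,2), (1,3)
    |P|=3: 7 collections, coeffs (), (1), (1), (1,1), (1,1,1), (1,2), (2)


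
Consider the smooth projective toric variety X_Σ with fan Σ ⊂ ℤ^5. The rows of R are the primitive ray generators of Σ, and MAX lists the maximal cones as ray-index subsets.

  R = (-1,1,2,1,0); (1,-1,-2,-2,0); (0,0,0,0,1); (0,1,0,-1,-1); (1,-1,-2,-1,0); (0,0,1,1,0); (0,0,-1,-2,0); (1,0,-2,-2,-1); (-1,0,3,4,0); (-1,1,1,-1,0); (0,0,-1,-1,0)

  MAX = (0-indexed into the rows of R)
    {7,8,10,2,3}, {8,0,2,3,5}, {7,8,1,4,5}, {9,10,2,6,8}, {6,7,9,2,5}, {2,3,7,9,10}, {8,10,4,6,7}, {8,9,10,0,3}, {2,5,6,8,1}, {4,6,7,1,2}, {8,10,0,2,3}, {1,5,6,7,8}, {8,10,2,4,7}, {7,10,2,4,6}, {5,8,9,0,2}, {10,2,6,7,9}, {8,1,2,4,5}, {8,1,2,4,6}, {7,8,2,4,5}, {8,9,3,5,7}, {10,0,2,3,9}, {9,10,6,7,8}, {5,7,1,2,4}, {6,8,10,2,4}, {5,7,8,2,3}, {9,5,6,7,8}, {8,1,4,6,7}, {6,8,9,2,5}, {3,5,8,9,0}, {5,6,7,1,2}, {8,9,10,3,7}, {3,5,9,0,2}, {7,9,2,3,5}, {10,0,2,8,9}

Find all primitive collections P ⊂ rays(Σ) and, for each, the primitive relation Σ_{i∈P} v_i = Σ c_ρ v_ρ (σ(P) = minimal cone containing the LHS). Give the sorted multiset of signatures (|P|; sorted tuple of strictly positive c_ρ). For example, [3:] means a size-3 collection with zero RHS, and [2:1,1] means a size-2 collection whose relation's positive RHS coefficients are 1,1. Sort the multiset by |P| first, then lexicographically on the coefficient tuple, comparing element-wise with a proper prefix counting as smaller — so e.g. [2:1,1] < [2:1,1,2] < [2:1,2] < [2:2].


Δ(Σ) — 11 vertices, 16 min non-faces:

  P = {0,4}:  v_{0} + v_{4} = 0  →  sig = [2:]
  P = {5,10}:  v_{5} + v_{10} = 0  →  sig = [2:]
  P = {0,6}:  v_{0} + v_{6} = v_{9}  →  sig = [2:1]
  P = {0,7}:  v_{0} + v_{7} = v_{3}  →  sig = [2:1]
  P = {3,4}:  v_{3} + v_{4} = v_{7}  →  sig = [2:1]
  P = {4,9}:  v_{4} + v_{9} = v_{6}  →  sig = [2:1]
  P = {0,1}:  v_{0} + v_{1} = v_{5} + v_{6}  →  sig = [2:1,1]
  P = {1,10}:  v_{1} + v_{10} = v_{4} + v_{6}  →  sig = [2:1,1]
  P = {3,6}:  v_{3} + v_{6} = v_{7} + v_{9}  →  sig = [2:1,1]
  P = {1,3}:  v_{1} + v_{3} = v_{5} + v_{6} + v_{7}  →  sig = [2:1,1,1]
  P = {1,9}:  v_{1} + v_{9} = v_{5} + 2·v_{6}  →  sig = [2:1,2]
  P = {4,5,6}:  v_{4} + v_{5} + v_{6} = v_{1}  →  sig = [3:1]
  P = {2,6,7,8}:  v_{2} + v_{6} + v_{7} + v_{8} = 0  →  sig = [4:]
  P = {2,7,8,9}:  v_{2} + v_{7} + v_{8} + v_{9} = v_{0}  →  sig = [4:1]
  P = {1,2,7,8}:  v_{1} + v_{2} + v_{7} + v_{8} = v_{4} + v_{5}  →  sig = [4:1,1]
  P = {2,3,8,9}:  v_{2} + v_{3} + v_{8} + v_{9} = 2·v_{0}  →  sig = [4:2]

so the primitive-relation signature multiset is
    |P|=2: 11 collections, coeffs (), (), (1), (1), (1), (1), (1,1), (1,1), (1,1), (1,1,1), (1,2)
    |P|=3: 1 collection, coeffs (1)
    |P|=4: 4 collections, coeffs (), (1), (1,1), (2)


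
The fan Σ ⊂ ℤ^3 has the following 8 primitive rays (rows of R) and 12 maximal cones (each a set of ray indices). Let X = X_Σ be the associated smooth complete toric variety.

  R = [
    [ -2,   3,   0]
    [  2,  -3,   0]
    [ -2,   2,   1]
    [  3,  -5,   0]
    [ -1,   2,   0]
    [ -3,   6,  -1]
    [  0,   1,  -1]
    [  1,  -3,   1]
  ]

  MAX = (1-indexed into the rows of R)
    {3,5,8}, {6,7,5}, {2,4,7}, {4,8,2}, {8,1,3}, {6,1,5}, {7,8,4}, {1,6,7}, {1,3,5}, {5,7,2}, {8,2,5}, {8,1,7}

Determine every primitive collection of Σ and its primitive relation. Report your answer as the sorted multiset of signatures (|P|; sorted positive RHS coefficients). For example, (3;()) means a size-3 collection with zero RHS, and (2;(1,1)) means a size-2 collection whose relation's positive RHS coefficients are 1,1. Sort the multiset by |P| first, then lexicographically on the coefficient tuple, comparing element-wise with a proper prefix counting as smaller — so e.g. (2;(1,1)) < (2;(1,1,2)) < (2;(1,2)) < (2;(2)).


|primitive collections| = 14. Relations:

  {1,2}:  v_{1} + v_{2} = 0 — sig = (2;())
  {3,4}:  v_{3} + v_{4} = v_{8} — sig = (2;(1))
  {3,7}:  v_{3} + v_{7} = v_{1} — sig = (2;(1))
  {4,5}:  v_{4} + v_{5} = v_{2} — sig = (2;(1))
  {4,6}:  v_{4} + v_{6} = v_{7} — sig = (2;(1))
  {6,8}:  v_{6} + v_{8} = v_{1} — sig = (2;(1))
  {1,4}:  v_{1} + v_{4} = v_{7} + v_{8} — sig = (2;(1,1))
  {2,3}:  v_{2} + v_{3} = v_{5} + v_{8} — sig = (2;(1,1))
  {2,6}:  v_{2} + v_{6} = v_{5} + v_{7} — sig = (2;(1,1))
  {3,6}:  v_{3} + v_{6} = 2·v_{1} + v_{5} — sig = (2;(1,2))
  {5,7,8}:  v_{5} + v_{7} + v_{8} = 0 — sig = (3;())
  {1,5,7}:  v_{1} + v_{5} + v_{7} = v_{6} — sig = (3;(1))
  {1,5,8}:  v_{1} + v_{5} + v_{8} = v_{3} — sig = (3;(1))
  {2,7,8}:  v_{2} + v_{7} + v_{8} = v_{4} — sig = (3;(1))

so the primitive-relation signature multiset is
    |P|=2: 10 collections, coeffs (), (1), (1), (1), (1), (1), (1,1), (1,1), (1,1), (1,2)
    |P|=3: 4 collections, coeffs (), (1), (1), (1)


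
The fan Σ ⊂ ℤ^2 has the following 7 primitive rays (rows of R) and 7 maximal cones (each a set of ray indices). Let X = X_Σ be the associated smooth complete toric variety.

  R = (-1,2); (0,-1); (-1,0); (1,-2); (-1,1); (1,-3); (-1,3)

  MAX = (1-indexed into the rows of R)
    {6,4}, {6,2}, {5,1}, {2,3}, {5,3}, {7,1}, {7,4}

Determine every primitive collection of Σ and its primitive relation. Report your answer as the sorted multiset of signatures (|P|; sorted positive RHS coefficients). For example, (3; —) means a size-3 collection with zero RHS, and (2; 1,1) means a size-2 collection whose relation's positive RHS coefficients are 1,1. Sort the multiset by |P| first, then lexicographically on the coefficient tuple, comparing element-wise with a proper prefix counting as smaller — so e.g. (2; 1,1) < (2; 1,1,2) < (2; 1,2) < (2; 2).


14 collections generate NE(X_Σ); each relation:

  • {1,4}:  v_{1} + v_{4} = 0  →  sig = (2; —)
  • {6,7}:  v_{6} + v_{7} = 0  →  sig = (2; —)
  • {1,2}:  v_{1} + v_{2} = v_{5}  →  sig = (2; 1)
  • {1,6}:  v_{1} + v_{6} = v_{2}  →  sig = (2; 1)
  • {2,4}:  v_{2} + v_{4} = v_{6}  →  sig = (2; 1)
  • {2,5}:  v_{2} + v_{5} = v_{3}  →  sig = (2; 1)
  • {2,7}:  v_{2} + v_{7} = v_{1}  →  sig = (2; 1)
  • {4,5}:  v_{4} + v_{5} = v_{2}  →  sig = (2; 1)
  • {3,7}:  v_{3} + v_{7} = v_{1} + v_{5}  →  sig = (2; 1,1)
  • {1,3}:  v_{1} + v_{3} = 2·v_{5}  →  sig = (2; 2)
  • {3,4}:  v_{3} + v_{4} = 2·v_{2}  →  sig = (2; 2)
  • {5,6}:  v_{5} + v_{6} = 2·v_{2}  →  sig = (2; 2)
  • {5,7}:  v_{5} + v_{7} = 2·v_{1}  →  sig = (2; 2)
  • {3,6}:  v_{3} + v_{6} = 3·v_{2}  →  sig = (2; 3)

Hence PRS(X_Σ) =
{ (2; —) ×2,  (2; 1) ×6,  (2; 1,1),  (2; 2) ×4,  (2; 3) }


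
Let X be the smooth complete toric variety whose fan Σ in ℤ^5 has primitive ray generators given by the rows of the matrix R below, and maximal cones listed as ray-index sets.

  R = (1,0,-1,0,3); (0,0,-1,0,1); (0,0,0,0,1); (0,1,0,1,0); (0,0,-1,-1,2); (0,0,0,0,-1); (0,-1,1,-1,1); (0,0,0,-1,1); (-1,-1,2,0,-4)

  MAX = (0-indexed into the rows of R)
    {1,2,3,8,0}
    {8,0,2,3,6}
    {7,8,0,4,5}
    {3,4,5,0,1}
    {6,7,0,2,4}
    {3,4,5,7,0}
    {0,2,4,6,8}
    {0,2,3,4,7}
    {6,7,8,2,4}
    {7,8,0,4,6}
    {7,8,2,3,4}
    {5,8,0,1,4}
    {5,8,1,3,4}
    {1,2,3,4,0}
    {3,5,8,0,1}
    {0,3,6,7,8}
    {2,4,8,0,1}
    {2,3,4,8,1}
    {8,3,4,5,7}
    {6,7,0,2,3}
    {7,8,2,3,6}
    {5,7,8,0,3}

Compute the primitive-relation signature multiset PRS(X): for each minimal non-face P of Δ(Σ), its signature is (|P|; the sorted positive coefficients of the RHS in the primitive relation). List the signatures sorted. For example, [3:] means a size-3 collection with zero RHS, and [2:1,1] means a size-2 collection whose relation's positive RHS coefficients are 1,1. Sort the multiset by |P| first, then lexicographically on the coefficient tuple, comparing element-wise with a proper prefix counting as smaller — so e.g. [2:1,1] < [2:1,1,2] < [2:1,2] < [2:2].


|primitive collections| = 7. Relations:

  {2,5}:  v_{2} + v_{5} = 0  ⇒ sig = [2:]
  {1,7}:  v_{1} + v_{7} = v_{4}  ⇒ sig = [2:1]
  {5,6}:  v_{5} + v_{6} = v_{0} + v_{7} + v_{8}  ⇒ sig = [2:1,1,1]
  {1,6}:  v_{1} + v_{6} = v_{0} + v_{2} + v_{4} + v_{8}  ⇒ sig = [2:1,1,1,1]
  {3,4,6}:  v_{3} + v_{4} + v_{6} = 2·v_{2} + v_{7}  ⇒ sig = [3:1,2]
  {0,2,7,8}:  v_{0} + v_{2} + v_{7} + v_{8} = v_{6}  ⇒ sig = [4:1]
  {0,3,4,8}:  v_{0} + v_{3} + v_{4} + v_{8} = v_{2}  ⇒ sig = [4:1]

Sorted signature multiset PRS(X):
{ [2:],  [2:1],  [2:1,1,1],  [2:1,1,1,1],  [3:1,2],  [4:1] ×2 }


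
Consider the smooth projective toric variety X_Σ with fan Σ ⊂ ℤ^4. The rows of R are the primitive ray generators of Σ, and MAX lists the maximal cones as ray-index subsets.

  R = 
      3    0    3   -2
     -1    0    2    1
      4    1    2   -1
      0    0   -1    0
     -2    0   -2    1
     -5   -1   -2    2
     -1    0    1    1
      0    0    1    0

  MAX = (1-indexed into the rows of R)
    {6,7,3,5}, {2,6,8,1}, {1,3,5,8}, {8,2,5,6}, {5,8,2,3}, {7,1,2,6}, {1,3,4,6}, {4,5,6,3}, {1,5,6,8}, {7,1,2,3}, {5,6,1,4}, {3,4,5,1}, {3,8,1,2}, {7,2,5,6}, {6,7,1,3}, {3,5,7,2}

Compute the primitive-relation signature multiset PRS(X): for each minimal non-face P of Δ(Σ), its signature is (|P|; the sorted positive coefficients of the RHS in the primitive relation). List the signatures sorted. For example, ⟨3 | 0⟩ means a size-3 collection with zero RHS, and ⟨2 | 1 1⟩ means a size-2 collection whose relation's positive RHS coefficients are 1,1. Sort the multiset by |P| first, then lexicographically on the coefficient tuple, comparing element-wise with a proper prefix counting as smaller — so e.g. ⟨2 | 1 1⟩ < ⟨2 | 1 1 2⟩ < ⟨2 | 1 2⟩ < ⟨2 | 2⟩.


Σ has 9 primitive collections:

  {4,8}:  v_{4} + v_{8} = 0  ⇒ sig = ⟨2 | 0⟩
  {2,4}:  v_{2} + v_{4} = v_{7}  ⇒ sig = ⟨2 | 1⟩
  {7,8}:  v_{7} + v_{8} = v_{2}  ⇒ sig = ⟨2 | 1⟩
  {4,7}:  v_{4} + v_{7} = v_{3} + v_{6}  ⇒ sig = ⟨2 | 1 1⟩
  {3,6,8}:  v_{3} + v_{6} + v_{8} = v_{7}  ⇒ sig = ⟨3 | 1⟩
  {1,5,7}:  v_{1} + v_{5} + v_{7} = 2·v_{8}  ⇒ sig = ⟨3 | 2⟩
  {2,3,6}:  v_{2} + v_{3} + v_{6} = 2·v_{7}  ⇒ sig = ⟨3 | 2⟩
  {1,2,5}:  v_{1} + v_{2} + v_{5} = 3·v_{8}  ⇒ sig = ⟨3 | 3⟩
  {1,3,5,6}:  v_{1} + v_{3} + v_{5} + v_{6} = v_{8}  ⇒ sig = ⟨4 | 1⟩

so the primitive-relation signature multiset is
[⟨2 | 0⟩, ⟨2 | 1⟩, ⟨2 | 1⟩, ⟨2 | 1 1⟩, ⟨3 | 1⟩, ⟨3 | 2⟩, ⟨3 | 2⟩, ⟨3 | 3⟩, ⟨4 | 1⟩]


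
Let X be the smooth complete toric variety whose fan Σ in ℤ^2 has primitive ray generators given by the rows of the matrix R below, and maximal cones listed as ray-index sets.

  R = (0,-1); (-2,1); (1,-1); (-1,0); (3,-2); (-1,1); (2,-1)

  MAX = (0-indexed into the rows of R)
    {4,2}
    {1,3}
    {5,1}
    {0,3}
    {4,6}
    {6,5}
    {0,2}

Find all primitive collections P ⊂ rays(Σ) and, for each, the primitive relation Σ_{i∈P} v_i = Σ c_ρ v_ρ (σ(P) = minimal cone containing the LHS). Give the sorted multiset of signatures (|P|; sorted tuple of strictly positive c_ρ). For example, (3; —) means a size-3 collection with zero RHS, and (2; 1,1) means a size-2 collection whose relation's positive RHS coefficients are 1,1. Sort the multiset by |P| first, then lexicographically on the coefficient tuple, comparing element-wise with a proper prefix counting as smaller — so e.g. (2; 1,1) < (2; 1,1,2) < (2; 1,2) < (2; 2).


Δ(Σ) — 7 vertices, 14 min non-faces:

  P={1,6}:  v_{1} + v_{6} = 0  ⇒ sig = (2; —)
  P={2,5}:  v_{2} + v_{5} = 0  ⇒ sig = (2; —)
  P={0,5}:  v_{0} + v_{5} = v_{3}  ⇒ sig = (2; 1)
  P={1,2}:  v_{1} + v_{2} = v_{3}  ⇒ sig = (2; 1)
  P={1,4}:  v_{1} + v_{4} = v_{2}  ⇒ sig = (2; 1)
  P={2,3}:  v_{2} + v_{3} = v_{0}  ⇒ sig = (2; 1)
  P={2,6}:  v_{2} + v_{6} = v_{4}  ⇒ sig = (2; 1)
  P={3,5}:  v_{3} + v_{5} = v_{1}  ⇒ sig = (2; 1)
  P={3,6}:  v_{3} + v_{6} = v_{2}  ⇒ sig = (2; 1)
  P={4,5}:  v_{4} + v_{5} = v_{6}  ⇒ sig = (2; 1)
  P={0,1}:  v_{0} + v_{1} = 2·v_{3}  ⇒ sig = (2; 2)
  P={0,6}:  v_{0} + v_{6} = 2·v_{2}  ⇒ sig = (2; 2)
  P={3,4}:  v_{3} + v_{4} = 2·v_{2}  ⇒ sig = (2; 2)
  P={0,4}:  v_{0} + v_{4} = 3·v_{2}  ⇒ sig = (2; 3)

Hence PRS(X_Σ) =
    |P|=2: 14 collections, coeffs (), (), (1), (1), (1), (1), (1), (1), (1), (1), (2), (2), (2), (3)


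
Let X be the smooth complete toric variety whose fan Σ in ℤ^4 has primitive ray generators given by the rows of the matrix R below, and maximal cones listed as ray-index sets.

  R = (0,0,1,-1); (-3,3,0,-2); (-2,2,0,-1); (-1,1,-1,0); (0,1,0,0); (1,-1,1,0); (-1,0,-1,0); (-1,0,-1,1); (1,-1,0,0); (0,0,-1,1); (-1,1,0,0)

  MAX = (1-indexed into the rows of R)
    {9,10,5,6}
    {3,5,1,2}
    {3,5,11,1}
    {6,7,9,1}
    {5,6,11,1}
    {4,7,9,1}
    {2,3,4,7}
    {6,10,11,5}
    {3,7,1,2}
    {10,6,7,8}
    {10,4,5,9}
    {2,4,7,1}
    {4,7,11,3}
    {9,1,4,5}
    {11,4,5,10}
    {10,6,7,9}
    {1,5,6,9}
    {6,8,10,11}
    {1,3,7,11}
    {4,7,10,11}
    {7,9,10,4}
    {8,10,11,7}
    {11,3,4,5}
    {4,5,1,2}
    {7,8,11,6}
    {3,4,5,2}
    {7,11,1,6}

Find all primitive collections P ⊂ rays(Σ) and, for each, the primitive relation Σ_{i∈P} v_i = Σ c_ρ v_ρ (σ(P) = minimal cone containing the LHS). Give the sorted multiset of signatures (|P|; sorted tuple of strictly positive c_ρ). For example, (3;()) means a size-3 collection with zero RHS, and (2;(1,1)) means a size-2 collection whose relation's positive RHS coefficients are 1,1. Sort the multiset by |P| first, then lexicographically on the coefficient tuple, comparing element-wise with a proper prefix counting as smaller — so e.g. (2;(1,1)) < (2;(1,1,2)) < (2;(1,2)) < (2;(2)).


Σ has 20 primitive collections:

  {1,10}:  v_{1} + v_{10} = 0  →  sig = (2;())
  {4,6}:  v_{4} + v_{6} = 0  →  sig = (2;())
  {9,11}:  v_{9} + v_{11} = 0  →  sig = (2;())
  {5,7}:  v_{5} + v_{7} = v_{4}  →  sig = (2;(1))
  {2,6}:  v_{2} + v_{6} = v_{1} + v_{3}  →  sig = (2;(1,1))
  {2,10}:  v_{2} + v_{10} = v_{3} + v_{4}  →  sig = (2;(1,1))
  {3,6}:  v_{3} + v_{6} = v_{1} + v_{11}  →  sig = (2;(1,1))
  {3,9}:  v_{3} + v_{9} = v_{1} + v_{4}  →  sig = (2;(1,1))
  {3,10}:  v_{3} + v_{10} = v_{4} + v_{11}  →  sig = (2;(1,1))
  {5,8}:  v_{5} + v_{8} = v_{10} + v_{11}  →  sig = (2;(1,1))
  {1,8}:  v_{1} + v_{8} = v_{6} + v_{7} + v_{11}  →  sig = (2;(1,1,1))
  {2,8}:  v_{2} + v_{8} = v_{3} + v_{7} + v_{11}  →  sig = (2;(1,1,1))
  {4,8}:  v_{4} + v_{8} = v_{7} + v_{10} + v_{11}  →  sig = (2;(1,1,1))
  {8,9}:  v_{8} + v_{9} = v_{6} + v_{7} + v_{10}  →  sig = (2;(1,1,1))
  {3,8}:  v_{3} + v_{8} = v_{7} + 2·v_{11}  →  sig = (2;(1,2))
  {2,11}:  v_{2} + v_{11} = 2·v_{3}  →  sig = (2;(2))
  {2,9}:  v_{2} + v_{9} = 2·v_{1} + 2·v_{4}  →  sig = (2;(2,2))
  {1,3,4}:  v_{1} + v_{3} + v_{4} = v_{2}  →  sig = (3;(1))
  {1,4,11}:  v_{1} + v_{4} + v_{11} = v_{3}  →  sig = (3;(1))
  {6,7,10,11}:  v_{6} + v_{7} + v_{10} + v_{11} = v_{8}  →  sig = (4;(1))

Signatures (|P|; sorted positive RHS coefficients), sorted:
    |P|=2: 17 collections, coeffs (), (), (), (1), (1,1), (1,1), (1,1), (1,1), (1,1), (1,1), (1,1,1), (1,1,1), (1,1,1), (1,1,1), (1,2), (2), (2,2)
    |P|=3: 2 collections, coeffs (1), (1)
    |P|=4: 1 collection, coeffs (1)


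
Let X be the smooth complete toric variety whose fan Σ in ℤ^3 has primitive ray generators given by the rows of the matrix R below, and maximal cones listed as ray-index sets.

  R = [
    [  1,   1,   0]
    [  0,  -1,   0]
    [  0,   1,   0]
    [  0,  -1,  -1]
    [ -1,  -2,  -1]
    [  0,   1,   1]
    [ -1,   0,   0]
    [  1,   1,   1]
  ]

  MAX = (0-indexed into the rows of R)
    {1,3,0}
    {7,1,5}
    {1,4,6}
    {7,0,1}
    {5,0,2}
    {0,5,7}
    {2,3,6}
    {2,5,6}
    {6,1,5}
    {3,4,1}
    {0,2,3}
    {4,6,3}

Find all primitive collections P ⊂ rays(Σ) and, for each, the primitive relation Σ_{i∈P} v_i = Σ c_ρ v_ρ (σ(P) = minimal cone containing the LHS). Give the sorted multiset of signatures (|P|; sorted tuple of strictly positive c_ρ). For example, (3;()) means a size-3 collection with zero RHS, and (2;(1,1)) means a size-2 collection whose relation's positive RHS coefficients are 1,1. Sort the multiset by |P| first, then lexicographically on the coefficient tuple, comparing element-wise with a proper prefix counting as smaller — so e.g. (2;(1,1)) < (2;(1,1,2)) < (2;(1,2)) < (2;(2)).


Primitive collections (12):

  • {1,2}:  v_{1} + v_{2} = 0  →  sig = (2;())
  • {3,5}:  v_{3} + v_{5} = 0  →  sig = (2;())
  • {0,4}:  v_{0} + v_{4} = v_{3}  →  sig = (2;(1))
  • {0,6}:  v_{0} + v_{6} = v_{2}  →  sig = (2;(1))
  • {4,7}:  v_{4} + v_{7} = v_{1}  →  sig = (2;(1))
  • {6,7}:  v_{6} + v_{7} = v_{5}  →  sig = (2;(1))
  • {2,4}:  v_{2} + v_{4} = v_{3} + v_{6}  →  sig = (2;(1,1))
  • {2,7}:  v_{2} + v_{7} = v_{0} + v_{5}  →  sig = (2;(1,1))
  • {3,7}:  v_{3} + v_{7} = v_{0} + v_{1}  →  sig = (2;(1,1))
  • {4,5}:  v_{4} + v_{5} = v_{1} + v_{6}  →  sig = (2;(1,1))
  • {0,1,5}:  v_{0} + v_{1} + v_{5} = v_{7}  →  sig = (3;(1))
  • {1,3,6}:  v_{1} + v_{3} + v_{6} = v_{4}  →  sig = (3;(1))

Hence PRS(X_Σ) =
    (2;())
    (2;())
    (2;(1))
    (2;(1))
    (2;(1))
    (2;(1))
    (2;(1,1))
    (2;(1,1))
    (2;(1,1))
    (2;(1,1))
    (3;(1))
    (3;(1))


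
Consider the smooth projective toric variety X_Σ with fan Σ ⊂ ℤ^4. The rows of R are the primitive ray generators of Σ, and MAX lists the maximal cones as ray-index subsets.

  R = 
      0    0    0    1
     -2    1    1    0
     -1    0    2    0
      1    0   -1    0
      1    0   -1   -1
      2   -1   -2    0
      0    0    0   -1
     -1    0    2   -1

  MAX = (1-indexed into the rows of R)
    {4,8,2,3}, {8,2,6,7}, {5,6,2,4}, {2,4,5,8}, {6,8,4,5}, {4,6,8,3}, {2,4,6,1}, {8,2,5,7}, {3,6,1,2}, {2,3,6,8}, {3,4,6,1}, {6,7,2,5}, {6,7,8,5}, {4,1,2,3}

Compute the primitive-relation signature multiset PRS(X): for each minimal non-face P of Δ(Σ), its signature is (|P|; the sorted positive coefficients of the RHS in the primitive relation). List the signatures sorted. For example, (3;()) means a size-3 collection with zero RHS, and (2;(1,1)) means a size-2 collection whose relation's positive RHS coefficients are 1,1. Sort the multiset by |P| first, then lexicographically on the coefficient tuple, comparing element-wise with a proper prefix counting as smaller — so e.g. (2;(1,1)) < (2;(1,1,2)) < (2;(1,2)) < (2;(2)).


Δ(Σ) — 8 vertices, 9 min non-faces:

  P={1,7}:  v_{1} + v_{7} = 0 ; sig = (2;())
  P={1,5}:  v_{1} + v_{5} = v_{4} ; sig = (2;(1))
  P={1,8}:  v_{1} + v_{8} = v_{3} ; sig = (2;(1))
  P={3,7}:  v_{3} + v_{7} = v_{8} ; sig = (2;(1))
  P={4,7}:  v_{4} + v_{7} = v_{5} ; sig = (2;(1))
  P={3,5}:  v_{3} + v_{5} = v_{4} + v_{8} ; sig = (2;(1,1))
  P={2,3,4,6}:  v_{2} + v_{3} + v_{4} + v_{6} = 0 ; sig = (4;())
  P={2,4,6,8}:  v_{2} + v_{4} + v_{6} + v_{8} = v_{7} ; sig = (4;(1))
  P={2,5,6,8}:  v_{2} + v_{5} + v_{6} + v_{8} = 2·v_{7} ; sig = (4;(2))

Signatures (|P|; sorted positive RHS coefficients), sorted:
    |P|=2: 6 collections, coeffs (), (1), (1), (1), (1), (1,1)
    |P|=4: 3 collections, coeffs (), (1), (2)


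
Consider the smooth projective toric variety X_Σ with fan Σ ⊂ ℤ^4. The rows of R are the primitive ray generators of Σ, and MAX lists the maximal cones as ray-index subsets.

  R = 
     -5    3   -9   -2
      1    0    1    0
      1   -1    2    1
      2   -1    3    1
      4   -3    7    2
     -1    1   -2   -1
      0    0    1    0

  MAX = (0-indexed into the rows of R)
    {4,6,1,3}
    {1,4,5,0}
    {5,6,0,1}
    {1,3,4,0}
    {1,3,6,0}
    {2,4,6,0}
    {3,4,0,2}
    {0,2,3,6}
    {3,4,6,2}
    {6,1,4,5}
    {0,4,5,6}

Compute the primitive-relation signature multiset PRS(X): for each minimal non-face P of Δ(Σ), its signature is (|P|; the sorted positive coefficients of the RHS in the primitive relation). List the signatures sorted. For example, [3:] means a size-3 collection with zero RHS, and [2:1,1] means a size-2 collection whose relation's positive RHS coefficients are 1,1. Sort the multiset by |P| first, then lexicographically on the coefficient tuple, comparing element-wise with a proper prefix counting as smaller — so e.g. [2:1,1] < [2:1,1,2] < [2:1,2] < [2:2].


Primitive collections (5):

  P={2,5}:  v_{2} + v_{5} = 0 ; sig = [2:]
  P={1,2}:  v_{1} + v_{2} = v_{3} ; sig = [2:1]
  P={3,5}:  v_{3} + v_{5} = v_{1} ; sig = [2:1]
  P={0,1,4,6}:  v_{0} + v_{1} + v_{4} + v_{6} = 0 ; sig = [4:]
  P={0,3,4,6}:  v_{0} + v_{3} + v_{4} + v_{6} = v_{2} ; sig = [4:1]

Signatures (|P|; sorted positive RHS coefficients), sorted:
    |P|=2: 3 collections, coeffs (), (1), (1)
    |P|=4: 2 collections, coeffs (), (1)


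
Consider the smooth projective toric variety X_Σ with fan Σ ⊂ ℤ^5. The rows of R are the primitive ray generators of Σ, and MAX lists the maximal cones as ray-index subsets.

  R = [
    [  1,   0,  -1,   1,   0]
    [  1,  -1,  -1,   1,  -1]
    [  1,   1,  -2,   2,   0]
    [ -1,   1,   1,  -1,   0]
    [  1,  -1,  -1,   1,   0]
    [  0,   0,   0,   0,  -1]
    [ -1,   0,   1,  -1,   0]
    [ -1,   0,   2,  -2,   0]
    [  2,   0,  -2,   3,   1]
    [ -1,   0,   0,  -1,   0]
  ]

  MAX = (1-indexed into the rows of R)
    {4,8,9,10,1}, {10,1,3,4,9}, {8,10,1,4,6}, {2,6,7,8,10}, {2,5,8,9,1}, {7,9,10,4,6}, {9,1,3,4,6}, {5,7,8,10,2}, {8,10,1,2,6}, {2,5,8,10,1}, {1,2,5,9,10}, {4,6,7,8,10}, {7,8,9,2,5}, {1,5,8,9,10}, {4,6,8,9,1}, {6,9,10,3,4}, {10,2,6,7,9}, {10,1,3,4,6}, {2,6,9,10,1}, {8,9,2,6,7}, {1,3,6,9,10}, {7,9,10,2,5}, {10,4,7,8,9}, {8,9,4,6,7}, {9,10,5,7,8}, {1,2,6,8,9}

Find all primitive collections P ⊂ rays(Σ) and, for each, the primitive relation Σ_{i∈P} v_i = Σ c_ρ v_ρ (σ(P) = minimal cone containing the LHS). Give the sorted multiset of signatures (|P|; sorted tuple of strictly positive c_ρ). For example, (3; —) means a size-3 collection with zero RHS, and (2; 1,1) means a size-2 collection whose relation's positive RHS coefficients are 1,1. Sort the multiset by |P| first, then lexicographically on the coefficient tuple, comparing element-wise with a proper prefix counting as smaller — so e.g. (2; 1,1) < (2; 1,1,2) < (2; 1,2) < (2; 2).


11 collections generate NE(X_Σ); each relation:

  • {1,7}:  v_{1} + v_{7} = 0  →  sig = (2; —)
  • {4,5}:  v_{4} + v_{5} = 0  →  sig = (2; —)
  • {2,4}:  v_{2} + v_{4} = v_{6}  →  sig = (2; 1)
  • {5,6}:  v_{5} + v_{6} = v_{2}  →  sig = (2; 1)
  • {3,8}:  v_{3} + v_{8} = v_{1} + v_{4}  →  sig = (2; 1,1)
  • {3,5}:  v_{3} + v_{5} = v_{1} + v_{6} + v_{9} + v_{10}  →  sig = (2; 1,1,1,1)
  • {3,7}:  v_{3} + v_{7} = v_{4} + v_{6} + v_{9} + v_{10}  →  sig = (2; 1,1,1,1)
  • {2,3}:  v_{2} + v_{3} = v_{1} + 2·v_{6} + v_{9} + v_{10}  →  sig = (2; 1,1,1,2)
  • {6,8,9,10}:  v_{6} + v_{8} + v_{9} + v_{10} = 0  →  sig = (4; —)
  • {2,8,9,10}:  v_{2} + v_{8} + v_{9} + v_{10} = v_{5}  →  sig = (4; 1)
  • {1,4,6,9,10}:  v_{1} + v_{4} + v_{6} + v_{9} + v_{10} = v_{3}  →  sig = (5; 1)

Sorted signature multiset PRS(X):
[(2; —), (2; —), (2; 1), (2; 1), (2; 1,1), (2; 1,1,1,1), (2; 1,1,1,1), (2; 1,1,1,2), (4; —), (4; 1), (5; 1)]


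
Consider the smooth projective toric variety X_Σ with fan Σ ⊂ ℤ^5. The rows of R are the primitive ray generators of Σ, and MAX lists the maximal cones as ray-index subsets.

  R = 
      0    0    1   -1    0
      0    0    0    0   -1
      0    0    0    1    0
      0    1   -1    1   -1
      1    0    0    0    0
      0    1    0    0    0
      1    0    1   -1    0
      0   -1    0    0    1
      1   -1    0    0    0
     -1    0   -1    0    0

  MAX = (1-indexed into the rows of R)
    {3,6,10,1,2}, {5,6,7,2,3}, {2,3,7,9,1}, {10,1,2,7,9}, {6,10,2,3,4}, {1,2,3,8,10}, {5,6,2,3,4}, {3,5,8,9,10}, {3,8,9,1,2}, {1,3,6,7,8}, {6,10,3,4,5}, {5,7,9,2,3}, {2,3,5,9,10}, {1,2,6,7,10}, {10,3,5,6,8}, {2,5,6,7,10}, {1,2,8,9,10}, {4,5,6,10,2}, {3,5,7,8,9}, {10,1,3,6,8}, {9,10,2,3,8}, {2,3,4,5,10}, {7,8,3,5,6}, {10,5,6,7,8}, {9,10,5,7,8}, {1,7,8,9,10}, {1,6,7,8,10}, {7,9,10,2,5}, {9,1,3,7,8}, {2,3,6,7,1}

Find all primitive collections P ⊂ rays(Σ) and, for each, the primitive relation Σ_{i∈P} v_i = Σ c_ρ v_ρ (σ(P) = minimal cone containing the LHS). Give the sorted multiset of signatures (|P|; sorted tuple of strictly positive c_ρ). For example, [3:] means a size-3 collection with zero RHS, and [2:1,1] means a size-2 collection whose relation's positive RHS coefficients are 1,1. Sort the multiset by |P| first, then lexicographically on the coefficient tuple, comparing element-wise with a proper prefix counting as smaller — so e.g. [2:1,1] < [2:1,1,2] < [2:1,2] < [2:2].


The 12 primitive collections of Σ (r=10, n=5):

  P = {1,5}:  v_{1} + v_{5} = v_{7} ; sig = [2:1]
  P = {6,9}:  v_{6} + v_{9} = v_{5} ; sig = [2:1]
  P = {1,4}:  v_{1} + v_{4} = v_{2} + v_{6} ; sig = [2:1,1]
  P = {4,7}:  v_{4} + v_{7} = v_{2} + v_{5} + v_{6} ; sig = [2:1,1,1]
  P = {4,8}:  v_{4} + v_{8} = v_{3} + v_{5} + v_{10} ; sig = [2:1,1,1]
  P = {4,9}:  v_{4} + v_{9} = v_{2} + v_{3} + 2·v_{5} + v_{10} ; sig = [2:1,1,1,2]
  P = {2,6,8}:  v_{2} + v_{6} + v_{8} = 0 ; sig = [3:]
  P = {3,7,10}:  v_{3} + v_{7} + v_{10} = 0 ; sig = [3:]
  P = {2,5,8}:  v_{2} + v_{5} + v_{8} = v_{9} ; sig = [3:1]
  P = {2,7,8}:  v_{2} + v_{7} + v_{8} = v_{1} + v_{9} ; sig = [3:1,1]
  P = {1,3,9,10}:  v_{1} + v_{3} + v_{9} + v_{10} = v_{2} + v_{8} ; sig = [4:1,1]
  P = {2,3,5,6,10}:  v_{2} + v_{3} + v_{5} + v_{6} + v_{10} = v_{4} ; sig = [5:1]

Sorted signature multiset PRS(X):
{ [2:1] ×2,  [2:1,1],  [2:1,1,1] ×2,  [2:1,1,1,2],  [3:] ×2,  [3:1],  [3:1,1],  [4:1,1],  [5:1] }


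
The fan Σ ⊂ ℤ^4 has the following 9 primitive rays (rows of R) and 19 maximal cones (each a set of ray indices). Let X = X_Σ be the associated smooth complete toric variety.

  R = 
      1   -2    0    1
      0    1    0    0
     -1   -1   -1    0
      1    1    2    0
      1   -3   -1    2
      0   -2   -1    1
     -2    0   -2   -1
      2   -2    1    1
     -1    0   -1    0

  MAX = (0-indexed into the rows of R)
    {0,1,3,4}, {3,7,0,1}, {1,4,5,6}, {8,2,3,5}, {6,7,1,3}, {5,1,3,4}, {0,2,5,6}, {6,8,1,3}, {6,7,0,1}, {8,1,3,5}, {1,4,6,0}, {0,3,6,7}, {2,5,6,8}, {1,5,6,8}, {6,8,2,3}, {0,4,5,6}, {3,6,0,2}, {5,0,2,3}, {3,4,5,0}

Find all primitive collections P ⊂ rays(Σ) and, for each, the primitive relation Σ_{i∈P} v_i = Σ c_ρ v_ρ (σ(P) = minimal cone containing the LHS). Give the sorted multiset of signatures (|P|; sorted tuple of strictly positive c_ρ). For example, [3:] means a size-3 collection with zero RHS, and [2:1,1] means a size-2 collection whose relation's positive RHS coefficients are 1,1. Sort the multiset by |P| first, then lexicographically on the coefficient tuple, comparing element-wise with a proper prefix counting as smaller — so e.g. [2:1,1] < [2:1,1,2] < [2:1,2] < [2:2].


The 12 primitive collections of Σ (r=9, n=4):

  • {0,8}:  v_{0} + v_{8} = v_{5}  ⇒ sig = [2:1]
  • {1,2}:  v_{1} + v_{2} = v_{8}  ⇒ sig = [2:1]
  • {7,8}:  v_{7} + v_{8} = v_{0}  ⇒ sig = [2:1]
  • {2,7}:  v_{2} + v_{7} = 2·v_{0} + v_{3} + v_{6}  ⇒ sig = [2:1,1,2]
  • {4,8}:  v_{4} + v_{8} = v_{1} + 2·v_{5}  ⇒ sig = [2:1,2]
  • {4,7}:  v_{4} + v_{7} = 3·v_{0} + v_{1}  ⇒ sig = [2:1,3]
  • {2,4}:  v_{2} + v_{4} = 2·v_{5}  ⇒ sig = [2:2]
  • {5,7}:  v_{5} + v_{7} = 2·v_{0}  ⇒ sig = [2:2]
  • {0,1,5}:  v_{0} + v_{1} + v_{5} = v_{4}  ⇒ sig = [3:1]
  • {3,4,6}:  v_{3} + v_{4} + v_{6} = v_{5}  ⇒ sig = [3:1]
  • {3,5,6}:  v_{3} + v_{5} + v_{6} = v_{2}  ⇒ sig = [3:1]
  • {0,1,3,6}:  v_{0} + v_{1} + v_{3} + v_{6} = 0  ⇒ sig = [4:]

Hence PRS(X_Σ) =
{ [2:1] ×3,  [2:1,1,2],  [2:1,2],  [2:1,3],  [2:2] ×2,  [3:1] ×3,  [4:] }
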